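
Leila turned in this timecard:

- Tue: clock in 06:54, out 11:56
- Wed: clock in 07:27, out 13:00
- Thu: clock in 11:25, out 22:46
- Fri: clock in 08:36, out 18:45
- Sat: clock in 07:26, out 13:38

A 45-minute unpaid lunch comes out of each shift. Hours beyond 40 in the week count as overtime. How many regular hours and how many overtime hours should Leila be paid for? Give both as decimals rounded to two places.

Regular 34.53 hours, overtime 0.00 hours

Tue: 06:54–11:56 = 5 h 2 min; less 45 min break → 4 h 17 min
Wed: 07:27–13:00 = 5 h 33 min; less 45 min break → 4 h 48 min
Thu: 11:25–22:46 = 11 h 21 min; less 45 min break → 10 h 36 min
Fri: 08:36–18:45 = 10 h 9 min; less 45 min break → 9 h 24 min
Sat: 07:26–13:38 = 6 h 12 min; less 45 min break → 5 h 27 min
Total worked: 34 h 32 min = 34.53 h.
Threshold 40 h → overtime 0 h 0 min, regular 34 h 32 min.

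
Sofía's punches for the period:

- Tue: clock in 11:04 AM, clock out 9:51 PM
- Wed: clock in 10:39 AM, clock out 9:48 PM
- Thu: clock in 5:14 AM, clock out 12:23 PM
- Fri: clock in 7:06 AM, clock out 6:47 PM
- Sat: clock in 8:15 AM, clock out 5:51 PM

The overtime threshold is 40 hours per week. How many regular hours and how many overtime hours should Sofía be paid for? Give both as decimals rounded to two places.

Regular 40.00 hours, overtime 10.37 hours

Tue: 11:04 AM–9:51 PM = 10 h 47 min
Wed: 10:39 AM–9:48 PM = 11 h 9 min
Thu: 5:14 AM–12:23 PM = 7 h 9 min
Fri: 7:06 AM–6:47 PM = 11 h 41 min
Sat: 8:15 AM–5:51 PM = 9 h 36 min
Total worked: 50 h 22 min = 50.37 h.
Threshold 40 h → overtime 10 h 22 min, regular 40 h 0 min.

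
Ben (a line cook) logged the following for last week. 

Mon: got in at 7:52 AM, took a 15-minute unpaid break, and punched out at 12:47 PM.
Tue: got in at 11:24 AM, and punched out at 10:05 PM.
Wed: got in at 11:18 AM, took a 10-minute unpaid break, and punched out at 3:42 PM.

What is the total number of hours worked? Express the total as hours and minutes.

19 h 35 min

Mon: 7:52 AM–12:47 PM = 4 h 55 min; less 15 min break → 4 h 40 min
Tue: 11:24 AM–10:05 PM = 10 h 41 min
Wed: 11:18 AM–3:42 PM = 4 h 24 min; less 10 min break → 4 h 14 min
Total: 4 h 40 min + 10 h 41 min + 4 h 14 min = 19 h 35 min.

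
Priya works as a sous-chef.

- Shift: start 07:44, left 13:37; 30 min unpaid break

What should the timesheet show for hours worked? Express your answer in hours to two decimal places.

5.38 hours

Shift: 07:44–13:37 = 5 h 53 min; less 30 min break → 5 h 23 min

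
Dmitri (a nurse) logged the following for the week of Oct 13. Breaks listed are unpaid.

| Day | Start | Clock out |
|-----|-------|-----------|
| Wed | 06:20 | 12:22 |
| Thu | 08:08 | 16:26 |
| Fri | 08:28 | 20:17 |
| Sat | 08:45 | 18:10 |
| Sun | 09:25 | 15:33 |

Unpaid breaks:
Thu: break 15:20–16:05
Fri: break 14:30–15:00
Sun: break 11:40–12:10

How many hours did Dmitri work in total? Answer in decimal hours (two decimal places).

Wed: 06:20–12:22 = 6 h 2 min
Thu: 08:08–16:26 = 8 h 18 min; less 45 min break → 7 h 33 min
Fri: 08:28–20:17 = 11 h 49 min; less 30 min break → 11 h 19 min
Sat: 08:45–18:10 = 9 h 25 min
Sun: 09:25–15:33 = 6 h 8 min; less 30 min break → 5 h 38 min
Total: 6 h 2 min + 7 h 33 min + 11 h 19 min + 9 h 25 min + 5 h 38 min = 39 h 57 min.

39.95 hours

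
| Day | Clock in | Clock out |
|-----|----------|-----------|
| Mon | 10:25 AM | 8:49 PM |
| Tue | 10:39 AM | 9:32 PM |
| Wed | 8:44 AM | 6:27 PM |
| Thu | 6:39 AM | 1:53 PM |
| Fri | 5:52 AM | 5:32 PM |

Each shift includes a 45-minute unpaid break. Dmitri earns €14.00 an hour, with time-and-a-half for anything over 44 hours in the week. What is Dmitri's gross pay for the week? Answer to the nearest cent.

Mon: 10:25 AM–8:49 PM = 10 h 24 min; less 45 min break → 9 h 39 min
Tue: 10:39 AM–9:32 PM = 10 h 53 min; less 45 min break → 10 h 8 min
Wed: 8:44 AM–6:27 PM = 9 h 43 min; less 45 min break → 8 h 58 min
Thu: 6:39 AM–1:53 PM = 7 h 14 min; less 45 min break → 6 h 29 min
Fri: 5:52 AM–5:32 PM = 11 h 40 min; less 45 min break → 10 h 55 min
Total worked: 46 h 9 min = 2769 min.
Regular 44 h 0 min = 2640 min at €14.00/h; overtime 2 h 9 min = 129 min at €21.00/h.
Pay = (2640 × €14.00 + 129 × €21.00) ÷ 60 = €661.15.

€661.15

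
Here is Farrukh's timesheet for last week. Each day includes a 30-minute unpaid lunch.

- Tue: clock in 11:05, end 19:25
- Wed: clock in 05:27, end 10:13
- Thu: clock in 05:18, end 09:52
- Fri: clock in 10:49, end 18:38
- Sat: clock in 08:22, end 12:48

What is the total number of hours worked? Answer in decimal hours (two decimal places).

Tue: 11:05–19:25 = 8 h 20 min; less 30 min break → 7 h 50 min
Wed: 05:27–10:13 = 4 h 46 min; less 30 min break → 4 h 16 min
Thu: 05:18–09:52 = 4 h 34 min; less 30 min break → 4 h 4 min
Fri: 10:49–18:38 = 7 h 49 min; less 30 min break → 7 h 19 min
Sat: 08:22–12:48 = 4 h 26 min; less 30 min break → 3 h 56 min
Total: 7 h 50 min + 4 h 16 min + 4 h 4 min + 7 h 19 min + 3 h 56 min = 27 h 25 min.

27.42 hours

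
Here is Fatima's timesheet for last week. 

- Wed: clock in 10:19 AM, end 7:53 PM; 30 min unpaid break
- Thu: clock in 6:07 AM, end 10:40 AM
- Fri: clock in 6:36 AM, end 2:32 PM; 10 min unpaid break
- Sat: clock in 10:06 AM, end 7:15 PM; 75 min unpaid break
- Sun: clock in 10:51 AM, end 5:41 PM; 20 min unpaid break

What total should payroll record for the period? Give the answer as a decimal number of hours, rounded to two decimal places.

35.78 hours

Wed: 10:19 AM–7:53 PM = 9 h 34 min; less 30 min break → 9 h 4 min
Thu: 6:07 AM–10:40 AM = 4 h 33 min
Fri: 6:36 AM–2:32 PM = 7 h 56 min; less 10 min break → 7 h 46 min
Sat: 10:06 AM–7:15 PM = 9 h 9 min; less 75 min break → 7 h 54 min
Sun: 10:51 AM–5:41 PM = 6 h 50 min; less 20 min break → 6 h 30 min
Total: 9 h 4 min + 4 h 33 min + 7 h 46 min + 7 h 54 min + 6 h 30 min = 35 h 47 min.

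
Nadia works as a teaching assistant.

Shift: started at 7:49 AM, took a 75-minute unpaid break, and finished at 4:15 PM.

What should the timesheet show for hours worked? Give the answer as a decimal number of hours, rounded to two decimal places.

7.18 hours

Shift: 7:49 AM–4:15 PM = 8 h 26 min; less 75 min break → 7 h 11 min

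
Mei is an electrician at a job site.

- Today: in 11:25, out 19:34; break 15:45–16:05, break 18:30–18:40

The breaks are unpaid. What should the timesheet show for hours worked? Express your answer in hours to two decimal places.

7.65 hours

Today: 11:25–19:34 = 8 h 9 min; less 30 min break → 7 h 39 min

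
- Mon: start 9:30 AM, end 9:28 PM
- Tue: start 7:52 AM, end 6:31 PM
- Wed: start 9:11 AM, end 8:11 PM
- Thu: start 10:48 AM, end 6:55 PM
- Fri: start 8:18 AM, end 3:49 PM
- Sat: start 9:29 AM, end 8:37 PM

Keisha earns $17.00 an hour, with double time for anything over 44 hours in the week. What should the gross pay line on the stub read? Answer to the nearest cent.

$1305.03

Mon: 9:30 AM–9:28 PM = 11 h 58 min
Tue: 7:52 AM–6:31 PM = 10 h 39 min
Wed: 9:11 AM–8:11 PM = 11 h 0 min
Thu: 10:48 AM–6:55 PM = 8 h 7 min
Fri: 8:18 AM–3:49 PM = 7 h 31 min
Sat: 9:29 AM–8:37 PM = 11 h 8 min
Total worked: 60 h 23 min = 3623 min.
Regular 44 h 0 min = 2640 min at $17.00/h; overtime 16 h 23 min = 983 min at $34.00/h.
Pay = (2640 × $17.00 + 983 × $34.00) ÷ 60 = $1305.03.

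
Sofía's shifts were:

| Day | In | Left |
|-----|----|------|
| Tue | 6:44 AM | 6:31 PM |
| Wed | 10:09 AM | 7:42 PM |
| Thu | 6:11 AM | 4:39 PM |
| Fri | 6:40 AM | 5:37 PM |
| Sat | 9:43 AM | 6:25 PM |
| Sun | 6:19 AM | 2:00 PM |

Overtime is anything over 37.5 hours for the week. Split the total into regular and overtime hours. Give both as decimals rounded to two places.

Regular 37.50 hours, overtime 21.63 hours

Tue: 6:44 AM–6:31 PM = 11 h 47 min
Wed: 10:09 AM–7:42 PM = 9 h 33 min
Thu: 6:11 AM–4:39 PM = 10 h 28 min
Fri: 6:40 AM–5:37 PM = 10 h 57 min
Sat: 9:43 AM–6:25 PM = 8 h 42 min
Sun: 6:19 AM–2:00 PM = 7 h 41 min
Total worked: 59 h 8 min = 59.13 h.
Threshold 37.5 h → overtime 21 h 38 min, regular 37 h 30 min.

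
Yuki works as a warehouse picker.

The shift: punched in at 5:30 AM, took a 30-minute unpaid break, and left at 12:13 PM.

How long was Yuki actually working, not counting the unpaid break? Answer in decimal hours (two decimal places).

6.22 hours

The shift: 5:30 AM–12:13 PM = 6 h 43 min; less 30 min break → 6 h 13 min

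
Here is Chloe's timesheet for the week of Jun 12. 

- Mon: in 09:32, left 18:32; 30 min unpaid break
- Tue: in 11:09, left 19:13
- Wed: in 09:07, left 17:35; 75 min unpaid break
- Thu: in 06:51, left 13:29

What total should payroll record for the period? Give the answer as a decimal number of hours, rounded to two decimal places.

Mon: 09:32–18:32 = 9 h 0 min; less 30 min break → 8 h 30 min
Tue: 11:09–19:13 = 8 h 4 min
Wed: 09:07–17:35 = 8 h 28 min; less 75 min break → 7 h 13 min
Thu: 06:51–13:29 = 6 h 38 min
Total: 8 h 30 min + 8 h 4 min + 7 h 13 min + 6 h 38 min = 30 h 25 min.

30.42 hours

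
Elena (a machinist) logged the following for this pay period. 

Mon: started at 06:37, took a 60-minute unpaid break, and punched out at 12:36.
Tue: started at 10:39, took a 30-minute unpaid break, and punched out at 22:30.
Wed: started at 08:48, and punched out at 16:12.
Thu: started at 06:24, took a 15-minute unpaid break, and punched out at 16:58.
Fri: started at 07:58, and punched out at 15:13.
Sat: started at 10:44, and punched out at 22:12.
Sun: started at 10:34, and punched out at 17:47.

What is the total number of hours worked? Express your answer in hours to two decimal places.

59.98 hours

Mon: 06:37–12:36 = 5 h 59 min; less 60 min break → 4 h 59 min
Tue: 10:39–22:30 = 11 h 51 min; less 30 min break → 11 h 21 min
Wed: 08:48–16:12 = 7 h 24 min
Thu: 06:24–16:58 = 10 h 34 min; less 15 min break → 10 h 19 min
Fri: 07:58–15:13 = 7 h 15 min
Sat: 10:44–22:12 = 11 h 28 min
Sun: 10:34–17:47 = 7 h 13 min
Total: 4 h 59 min + 11 h 21 min + 7 h 24 min + 10 h 19 min + 7 h 15 min + 11 h 28 min + 7 h 13 min = 59 h 59 min.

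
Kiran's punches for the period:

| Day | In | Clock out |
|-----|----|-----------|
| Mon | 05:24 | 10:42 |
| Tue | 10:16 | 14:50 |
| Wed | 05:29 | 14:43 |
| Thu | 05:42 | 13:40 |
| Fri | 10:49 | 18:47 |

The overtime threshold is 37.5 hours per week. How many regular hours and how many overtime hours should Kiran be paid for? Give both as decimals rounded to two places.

Regular 35.03 hours, overtime 0.00 hours

Mon: 05:24–10:42 = 5 h 18 min
Tue: 10:16–14:50 = 4 h 34 min
Wed: 05:29–14:43 = 9 h 14 min
Thu: 05:42–13:40 = 7 h 58 min
Fri: 10:49–18:47 = 7 h 58 min
Total worked: 35 h 2 min = 35.03 h.
Threshold 37.5 h → overtime 0 h 0 min, regular 35 h 2 min.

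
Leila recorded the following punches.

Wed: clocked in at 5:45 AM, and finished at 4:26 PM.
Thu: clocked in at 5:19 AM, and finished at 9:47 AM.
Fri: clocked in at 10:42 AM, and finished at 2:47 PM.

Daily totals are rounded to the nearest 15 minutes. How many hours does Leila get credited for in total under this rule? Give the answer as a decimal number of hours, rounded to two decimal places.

Wed: 5:45 AM–4:26 PM = 10 h 41 min → rounds to 10 h 45 min
Thu: 5:19 AM–9:47 AM = 4 h 28 min → rounds to 4 h 30 min
Fri: 10:42 AM–2:47 PM = 4 h 5 min → rounds to 4 h 0 min
Total credited: 19 h 15 min.

19.25 hours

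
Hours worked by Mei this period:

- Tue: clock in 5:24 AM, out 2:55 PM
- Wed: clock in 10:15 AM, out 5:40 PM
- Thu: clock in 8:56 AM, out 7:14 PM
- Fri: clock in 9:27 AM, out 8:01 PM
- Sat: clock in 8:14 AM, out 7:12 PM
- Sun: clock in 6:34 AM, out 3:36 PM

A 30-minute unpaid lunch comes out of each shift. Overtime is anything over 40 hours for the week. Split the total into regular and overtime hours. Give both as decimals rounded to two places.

Regular 40.00 hours, overtime 14.80 hours

Tue: 5:24 AM–2:55 PM = 9 h 31 min; less 30 min break → 9 h 1 min
Wed: 10:15 AM–5:40 PM = 7 h 25 min; less 30 min break → 6 h 55 min
Thu: 8:56 AM–7:14 PM = 10 h 18 min; less 30 min break → 9 h 48 min
Fri: 9:27 AM–8:01 PM = 10 h 34 min; less 30 min break → 10 h 4 min
Sat: 8:14 AM–7:12 PM = 10 h 58 min; less 30 min break → 10 h 28 min
Sun: 6:34 AM–3:36 PM = 9 h 2 min; less 30 min break → 8 h 32 min
Total worked: 54 h 48 min = 54.80 h.
Threshold 40 h → overtime 14 h 48 min, regular 40 h 0 min.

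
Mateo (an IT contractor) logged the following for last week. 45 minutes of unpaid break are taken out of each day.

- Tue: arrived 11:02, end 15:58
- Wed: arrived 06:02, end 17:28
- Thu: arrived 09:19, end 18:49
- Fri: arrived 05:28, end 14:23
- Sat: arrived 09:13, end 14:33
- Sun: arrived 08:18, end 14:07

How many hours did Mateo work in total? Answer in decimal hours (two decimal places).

41.43 hours

Tue: 11:02–15:58 = 4 h 56 min; less 45 min break → 4 h 11 min
Wed: 06:02–17:28 = 11 h 26 min; less 45 min break → 10 h 41 min
Thu: 09:19–18:49 = 9 h 30 min; less 45 min break → 8 h 45 min
Fri: 05:28–14:23 = 8 h 55 min; less 45 min break → 8 h 10 min
Sat: 09:13–14:33 = 5 h 20 min; less 45 min break → 4 h 35 min
Sun: 08:18–14:07 = 5 h 49 min; less 45 min break → 5 h 4 min
Total: 4 h 11 min + 10 h 41 min + 8 h 45 min + 8 h 10 min + 4 h 35 min + 5 h 4 min = 41 h 26 min.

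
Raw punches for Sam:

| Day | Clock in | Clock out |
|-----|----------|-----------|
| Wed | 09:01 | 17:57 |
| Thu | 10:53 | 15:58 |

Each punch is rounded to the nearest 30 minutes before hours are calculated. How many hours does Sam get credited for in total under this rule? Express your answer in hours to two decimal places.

14.00 hours

Wed: in 09:01→09:00, out 17:57→18:00; 9 h 0 min
Thu: in 10:53→11:00, out 15:58→16:00; 5 h 0 min
Total credited: 14 h 0 min.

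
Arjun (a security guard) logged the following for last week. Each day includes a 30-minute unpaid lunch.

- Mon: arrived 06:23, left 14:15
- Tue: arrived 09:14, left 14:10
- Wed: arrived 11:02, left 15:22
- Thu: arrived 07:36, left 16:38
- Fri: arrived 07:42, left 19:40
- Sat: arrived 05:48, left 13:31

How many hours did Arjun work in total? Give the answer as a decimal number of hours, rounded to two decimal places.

42.85 hours

Mon: 06:23–14:15 = 7 h 52 min; less 30 min break → 7 h 22 min
Tue: 09:14–14:10 = 4 h 56 min; less 30 min break → 4 h 26 min
Wed: 11:02–15:22 = 4 h 20 min; less 30 min break → 3 h 50 min
Thu: 07:36–16:38 = 9 h 2 min; less 30 min break → 8 h 32 min
Fri: 07:42–19:40 = 11 h 58 min; less 30 min break → 11 h 28 min
Sat: 05:48–13:31 = 7 h 43 min; less 30 min break → 7 h 13 min
Total: 7 h 22 min + 4 h 26 min + 3 h 50 min + 8 h 32 min + 11 h 28 min + 7 h 13 min = 42 h 51 min.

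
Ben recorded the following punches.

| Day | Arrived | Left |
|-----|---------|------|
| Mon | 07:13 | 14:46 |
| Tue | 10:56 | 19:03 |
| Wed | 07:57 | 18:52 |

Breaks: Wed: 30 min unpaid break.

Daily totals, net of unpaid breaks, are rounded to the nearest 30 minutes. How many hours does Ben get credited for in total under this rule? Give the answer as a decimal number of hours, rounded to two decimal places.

26.00 hours

Mon: 07:13–14:46 = 7 h 33 min → rounds to 7 h 30 min
Tue: 10:56–19:03 = 8 h 7 min → rounds to 8 h 0 min
Wed: 07:57–18:52 = 10 h 55 min − 30 min = 10 h 25 min → rounds to 10 h 30 min
Total credited: 26 h 0 min.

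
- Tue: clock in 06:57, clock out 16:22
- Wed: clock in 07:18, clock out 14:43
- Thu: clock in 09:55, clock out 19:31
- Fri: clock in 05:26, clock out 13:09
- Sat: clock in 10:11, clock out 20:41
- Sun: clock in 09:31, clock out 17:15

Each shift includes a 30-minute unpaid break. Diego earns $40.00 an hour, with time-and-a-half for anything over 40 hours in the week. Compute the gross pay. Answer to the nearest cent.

Tue: 06:57–16:22 = 9 h 25 min; less 30 min break → 8 h 55 min
Wed: 07:18–14:43 = 7 h 25 min; less 30 min break → 6 h 55 min
Thu: 09:55–19:31 = 9 h 36 min; less 30 min break → 9 h 6 min
Fri: 05:26–13:09 = 7 h 43 min; less 30 min break → 7 h 13 min
Sat: 10:11–20:41 = 10 h 30 min; less 30 min break → 10 h 0 min
Sun: 09:31–17:15 = 7 h 44 min; less 30 min break → 7 h 14 min
Total worked: 49 h 23 min = 2963 min.
Regular 40 h 0 min = 2400 min at $40.00/h; overtime 9 h 23 min = 563 min at $60.00/h.
Pay = (2400 × $40.00 + 563 × $60.00) ÷ 60 = $2163.00.

$2163.00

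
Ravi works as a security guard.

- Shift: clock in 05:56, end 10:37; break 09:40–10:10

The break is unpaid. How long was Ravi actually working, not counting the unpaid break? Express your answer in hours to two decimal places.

Shift: 05:56–10:37 = 4 h 41 min; less 30 min break → 4 h 11 min

4.18 hours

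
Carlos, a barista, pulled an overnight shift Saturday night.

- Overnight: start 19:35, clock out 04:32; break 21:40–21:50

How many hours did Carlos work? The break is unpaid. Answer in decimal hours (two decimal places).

8.78 hours

Overnight: 19:35 → midnight = 4 h 25 min; midnight → 04:32 = 4 h 32 min; span 8 h 57 min; less 10 min break → 8 h 47 min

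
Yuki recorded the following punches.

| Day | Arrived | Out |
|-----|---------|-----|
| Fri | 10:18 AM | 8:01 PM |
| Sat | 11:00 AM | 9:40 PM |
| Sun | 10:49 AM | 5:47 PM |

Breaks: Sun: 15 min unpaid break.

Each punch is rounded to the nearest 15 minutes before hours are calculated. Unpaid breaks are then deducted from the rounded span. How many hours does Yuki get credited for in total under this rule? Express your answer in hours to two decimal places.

27.25 hours

Fri: in 10:18 AM→10:15 AM, out 8:01 PM→8:00 PM; 9 h 45 min
Sat: in 11:00 AM→11:00 AM, out 9:40 PM→9:45 PM; 10 h 45 min
Sun: in 10:49 AM→10:45 AM, out 5:47 PM→5:45 PM; 7 h 0 min − 15 min = 6 h 45 min
Total credited: 27 h 15 min.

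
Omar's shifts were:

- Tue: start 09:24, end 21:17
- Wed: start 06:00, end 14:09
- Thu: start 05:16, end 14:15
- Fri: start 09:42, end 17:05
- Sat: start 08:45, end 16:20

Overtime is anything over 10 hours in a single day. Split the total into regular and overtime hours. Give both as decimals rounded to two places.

Regular 42.10 hours, overtime 1.88 hours

Tue: 09:24–21:17 = 11 h 53 min
Wed: 06:00–14:09 = 8 h 9 min
Thu: 05:16–14:15 = 8 h 59 min
Fri: 09:42–17:05 = 7 h 23 min
Sat: 08:45–16:20 = 7 h 35 min
Tue reg 10 h 0 min / OT 1 h 53 min; Wed reg 8 h 9 min / OT 0 h 0 min; Thu reg 8 h 59 min / OT 0 h 0 min; Fri reg 7 h 23 min / OT 0 h 0 min; Sat reg 7 h 35 min / OT 0 h 0 min.
Totals: regular 42 h 6 min, overtime 1 h 53 min.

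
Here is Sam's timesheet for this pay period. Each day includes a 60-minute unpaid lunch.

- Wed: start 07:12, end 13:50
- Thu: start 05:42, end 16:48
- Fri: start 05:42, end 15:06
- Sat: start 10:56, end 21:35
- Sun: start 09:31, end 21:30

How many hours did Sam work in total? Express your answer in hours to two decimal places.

44.77 hours

Wed: 07:12–13:50 = 6 h 38 min; less 60 min break → 5 h 38 min
Thu: 05:42–16:48 = 11 h 6 min; less 60 min break → 10 h 6 min
Fri: 05:42–15:06 = 9 h 24 min; less 60 min break → 8 h 24 min
Sat: 10:56–21:35 = 10 h 39 min; less 60 min break → 9 h 39 min
Sun: 09:31–21:30 = 11 h 59 min; less 60 min break → 10 h 59 min
Total: 5 h 38 min + 10 h 6 min + 8 h 24 min + 9 h 39 min + 10 h 59 min = 44 h 46 min.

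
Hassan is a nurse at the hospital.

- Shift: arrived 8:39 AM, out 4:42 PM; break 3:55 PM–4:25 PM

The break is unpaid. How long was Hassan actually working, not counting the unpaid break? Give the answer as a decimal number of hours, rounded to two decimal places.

Shift: 8:39 AM–4:42 PM = 8 h 3 min; less 30 min break → 7 h 33 min

7.55 hours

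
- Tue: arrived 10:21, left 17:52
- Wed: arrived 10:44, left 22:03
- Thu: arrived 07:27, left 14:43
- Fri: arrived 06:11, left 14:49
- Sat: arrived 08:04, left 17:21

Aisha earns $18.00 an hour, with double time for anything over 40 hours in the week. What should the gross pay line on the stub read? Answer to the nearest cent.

$864.60

Tue: 10:21–17:52 = 7 h 31 min
Wed: 10:44–22:03 = 11 h 19 min
Thu: 07:27–14:43 = 7 h 16 min
Fri: 06:11–14:49 = 8 h 38 min
Sat: 08:04–17:21 = 9 h 17 min
Total worked: 44 h 1 min = 2641 min.
Regular 40 h 0 min = 2400 min at $18.00/h; overtime 4 h 1 min = 241 min at $36.00/h.
Pay = (2400 × $18.00 + 241 × $36.00) ÷ 60 = $864.60.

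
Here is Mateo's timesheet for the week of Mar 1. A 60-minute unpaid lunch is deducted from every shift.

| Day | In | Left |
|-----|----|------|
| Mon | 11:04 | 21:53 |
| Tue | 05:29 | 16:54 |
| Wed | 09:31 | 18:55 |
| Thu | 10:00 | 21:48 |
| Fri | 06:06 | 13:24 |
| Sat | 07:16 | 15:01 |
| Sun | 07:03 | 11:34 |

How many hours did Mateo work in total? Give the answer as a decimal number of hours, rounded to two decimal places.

Mon: 11:04–21:53 = 10 h 49 min; less 60 min break → 9 h 49 min
Tue: 05:29–16:54 = 11 h 25 min; less 60 min break → 10 h 25 min
Wed: 09:31–18:55 = 9 h 24 min; less 60 min break → 8 h 24 min
Thu: 10:00–21:48 = 11 h 48 min; less 60 min break → 10 h 48 min
Fri: 06:06–13:24 = 7 h 18 min; less 60 min break → 6 h 18 min
Sat: 07:16–15:01 = 7 h 45 min; less 60 min break → 6 h 45 min
Sun: 07:03–11:34 = 4 h 31 min; less 60 min break → 3 h 31 min
Total: 9 h 49 min + 10 h 25 min + 8 h 24 min + 10 h 48 min + 6 h 18 min + 6 h 45 min + 3 h 31 min = 56 h 0 min.

56.00 hours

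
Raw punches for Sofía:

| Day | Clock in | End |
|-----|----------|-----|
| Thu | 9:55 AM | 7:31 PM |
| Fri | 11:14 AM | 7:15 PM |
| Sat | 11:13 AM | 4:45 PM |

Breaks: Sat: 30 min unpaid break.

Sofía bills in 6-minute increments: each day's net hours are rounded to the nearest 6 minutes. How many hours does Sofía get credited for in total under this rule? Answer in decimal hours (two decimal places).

Thu: 9:55 AM–7:31 PM = 9 h 36 min → rounds to 9 h 36 min
Fri: 11:14 AM–7:15 PM = 8 h 1 min → rounds to 8 h 0 min
Sat: 11:13 AM–4:45 PM = 5 h 32 min − 30 min = 5 h 2 min → rounds to 5 h 0 min
Total credited: 22 h 36 min.

22.60 hours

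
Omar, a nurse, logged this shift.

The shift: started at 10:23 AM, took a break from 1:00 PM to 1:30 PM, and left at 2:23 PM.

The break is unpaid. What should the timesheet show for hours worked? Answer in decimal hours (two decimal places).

The shift: 10:23 AM–2:23 PM = 4 h 0 min; less 30 min break → 3 h 30 min

3.50 hours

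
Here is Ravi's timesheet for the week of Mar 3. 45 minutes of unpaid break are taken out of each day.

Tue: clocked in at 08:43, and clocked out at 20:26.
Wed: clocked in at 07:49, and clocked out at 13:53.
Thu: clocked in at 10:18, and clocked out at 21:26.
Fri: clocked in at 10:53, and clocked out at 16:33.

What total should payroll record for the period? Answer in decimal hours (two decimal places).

Tue: 08:43–20:26 = 11 h 43 min; less 45 min break → 10 h 58 min
Wed: 07:49–13:53 = 6 h 4 min; less 45 min break → 5 h 19 min
Thu: 10:18–21:26 = 11 h 8 min; less 45 min break → 10 h 23 min
Fri: 10:53–16:33 = 5 h 40 min; less 45 min break → 4 h 55 min
Total: 10 h 58 min + 5 h 19 min + 10 h 23 min + 4 h 55 min = 31 h 35 min.

31.58 hours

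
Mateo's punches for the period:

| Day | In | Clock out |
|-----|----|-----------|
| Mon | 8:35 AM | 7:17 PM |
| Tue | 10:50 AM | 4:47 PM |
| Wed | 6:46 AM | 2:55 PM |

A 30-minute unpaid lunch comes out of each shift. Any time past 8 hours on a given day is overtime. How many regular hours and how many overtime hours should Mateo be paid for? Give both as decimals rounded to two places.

Regular 21.10 hours, overtime 2.20 hours

Mon: 8:35 AM–7:17 PM = 10 h 42 min; less 30 min break → 10 h 12 min
Tue: 10:50 AM–4:47 PM = 5 h 57 min; less 30 min break → 5 h 27 min
Wed: 6:46 AM–2:55 PM = 8 h 9 min; less 30 min break → 7 h 39 min
Mon reg 8 h 0 min / OT 2 h 12 min; Tue reg 5 h 27 min / OT 0 h 0 min; Wed reg 7 h 39 min / OT 0 h 0 min.
Totals: regular 21 h 6 min, overtime 2 h 12 min.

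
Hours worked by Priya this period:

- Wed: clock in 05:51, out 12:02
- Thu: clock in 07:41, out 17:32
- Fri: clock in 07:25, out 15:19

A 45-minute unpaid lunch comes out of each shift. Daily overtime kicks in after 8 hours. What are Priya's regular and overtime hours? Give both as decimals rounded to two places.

Regular 20.58 hours, overtime 1.10 hours

Wed: 05:51–12:02 = 6 h 11 min; less 45 min break → 5 h 26 min
Thu: 07:41–17:32 = 9 h 51 min; less 45 min break → 9 h 6 min
Fri: 07:25–15:19 = 7 h 54 min; less 45 min break → 7 h 9 min
Wed reg 5 h 26 min / OT 0 h 0 min; Thu reg 8 h 0 min / OT 1 h 6 min; Fri reg 7 h 9 min / OT 0 h 0 min.
Totals: regular 20 h 35 min, overtime 1 h 6 min.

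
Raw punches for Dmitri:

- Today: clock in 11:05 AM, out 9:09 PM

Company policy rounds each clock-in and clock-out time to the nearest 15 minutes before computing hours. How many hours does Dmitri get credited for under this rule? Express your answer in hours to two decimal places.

Today: in 11:05 AM→11:00 AM, out 9:09 PM→9:15 PM; 10 h 15 min

10.25 hours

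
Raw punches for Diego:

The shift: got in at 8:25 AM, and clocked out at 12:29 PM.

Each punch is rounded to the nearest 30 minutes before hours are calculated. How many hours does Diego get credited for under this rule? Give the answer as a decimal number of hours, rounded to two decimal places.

The shift: in 8:25 AM→8:30 AM, out 12:29 PM→12:30 PM; 4 h 0 min

4.00 hours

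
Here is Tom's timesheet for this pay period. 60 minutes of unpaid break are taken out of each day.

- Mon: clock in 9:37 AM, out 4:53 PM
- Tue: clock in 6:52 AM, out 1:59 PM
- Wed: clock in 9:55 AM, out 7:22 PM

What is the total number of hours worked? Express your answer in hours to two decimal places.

20.83 hours

Mon: 9:37 AM–4:53 PM = 7 h 16 min; less 60 min break → 6 h 16 min
Tue: 6:52 AM–1:59 PM = 7 h 7 min; less 60 min break → 6 h 7 min
Wed: 9:55 AM–7:22 PM = 9 h 27 min; less 60 min break → 8 h 27 min
Total: 6 h 16 min + 6 h 7 min + 8 h 27 min = 20 h 50 min.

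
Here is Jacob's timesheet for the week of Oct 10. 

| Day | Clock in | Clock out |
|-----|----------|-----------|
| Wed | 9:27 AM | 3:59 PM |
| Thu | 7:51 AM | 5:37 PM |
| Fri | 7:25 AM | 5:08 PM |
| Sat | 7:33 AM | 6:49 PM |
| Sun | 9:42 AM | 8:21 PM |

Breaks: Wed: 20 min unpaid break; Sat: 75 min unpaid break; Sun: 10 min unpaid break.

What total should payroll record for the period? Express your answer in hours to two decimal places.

Wed: 9:27 AM–3:59 PM = 6 h 32 min; less 20 min break → 6 h 12 min
Thu: 7:51 AM–5:37 PM = 9 h 46 min
Fri: 7:25 AM–5:08 PM = 9 h 43 min
Sat: 7:33 AM–6:49 PM = 11 h 16 min; less 75 min break → 10 h 1 min
Sun: 9:42 AM–8:21 PM = 10 h 39 min; less 10 min break → 10 h 29 min
Total: 6 h 12 min + 9 h 46 min + 9 h 43 min + 10 h 1 min + 10 h 29 min = 46 h 11 min.

46.18 hours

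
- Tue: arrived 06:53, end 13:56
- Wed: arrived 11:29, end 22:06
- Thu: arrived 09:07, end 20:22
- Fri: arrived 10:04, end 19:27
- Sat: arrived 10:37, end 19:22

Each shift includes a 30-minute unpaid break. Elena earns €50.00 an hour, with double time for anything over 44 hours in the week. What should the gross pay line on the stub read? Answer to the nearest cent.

€2255.00

Tue: 06:53–13:56 = 7 h 3 min; less 30 min break → 6 h 33 min
Wed: 11:29–22:06 = 10 h 37 min; less 30 min break → 10 h 7 min
Thu: 09:07–20:22 = 11 h 15 min; less 30 min break → 10 h 45 min
Fri: 10:04–19:27 = 9 h 23 min; less 30 min break → 8 h 53 min
Sat: 10:37–19:22 = 8 h 45 min; less 30 min break → 8 h 15 min
Total worked: 44 h 33 min = 2673 min.
Regular 44 h 0 min = 2640 min at €50.00/h; overtime 0 h 33 min = 33 min at €100.00/h.
Pay = (2640 × €50.00 + 33 × €100.00) ÷ 60 = €2255.00.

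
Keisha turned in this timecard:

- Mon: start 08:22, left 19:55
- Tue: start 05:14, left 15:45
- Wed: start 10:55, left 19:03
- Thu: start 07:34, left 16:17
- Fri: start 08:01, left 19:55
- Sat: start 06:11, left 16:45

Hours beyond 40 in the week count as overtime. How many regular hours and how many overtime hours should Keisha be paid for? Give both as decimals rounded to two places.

Regular 40.00 hours, overtime 21.38 hours

Mon: 08:22–19:55 = 11 h 33 min
Tue: 05:14–15:45 = 10 h 31 min
Wed: 10:55–19:03 = 8 h 8 min
Thu: 07:34–16:17 = 8 h 43 min
Fri: 08:01–19:55 = 11 h 54 min
Sat: 06:11–16:45 = 10 h 34 min
Total worked: 61 h 23 min = 61.38 h.
Threshold 40 h → overtime 21 h 23 min, regular 40 h 0 min.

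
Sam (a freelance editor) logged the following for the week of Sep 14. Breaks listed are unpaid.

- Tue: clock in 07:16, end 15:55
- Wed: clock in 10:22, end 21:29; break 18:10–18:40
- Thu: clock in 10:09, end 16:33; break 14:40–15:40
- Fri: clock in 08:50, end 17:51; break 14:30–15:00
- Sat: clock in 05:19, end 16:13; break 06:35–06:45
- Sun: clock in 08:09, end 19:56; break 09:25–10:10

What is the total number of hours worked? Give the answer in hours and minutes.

54 h 57 min

Tue: 07:16–15:55 = 8 h 39 min
Wed: 10:22–21:29 = 11 h 7 min; less 30 min break → 10 h 37 min
Thu: 10:09–16:33 = 6 h 24 min; less 60 min break → 5 h 24 min
Fri: 08:50–17:51 = 9 h 1 min; less 30 min break → 8 h 31 min
Sat: 05:19–16:13 = 10 h 54 min; less 10 min break → 10 h 44 min
Sun: 08:09–19:56 = 11 h 47 min; less 45 min break → 11 h 2 min
Total: 8 h 39 min + 10 h 37 min + 5 h 24 min + 8 h 31 min + 10 h 44 min + 11 h 2 min = 54 h 57 min.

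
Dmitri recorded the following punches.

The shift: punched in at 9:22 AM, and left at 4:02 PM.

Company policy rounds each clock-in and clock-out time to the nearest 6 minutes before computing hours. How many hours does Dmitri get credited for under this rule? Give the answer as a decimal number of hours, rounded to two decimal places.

6.60 hours

The shift: in 9:22 AM→9:24 AM, out 4:02 PM→4:00 PM; 6 h 36 min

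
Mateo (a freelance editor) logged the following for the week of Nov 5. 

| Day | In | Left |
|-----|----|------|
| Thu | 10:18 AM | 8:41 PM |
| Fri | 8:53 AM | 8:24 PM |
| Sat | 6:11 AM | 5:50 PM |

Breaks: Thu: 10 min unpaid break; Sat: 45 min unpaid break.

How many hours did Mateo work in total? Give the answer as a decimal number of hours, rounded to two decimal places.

Thu: 10:18 AM–8:41 PM = 10 h 23 min; less 10 min break → 10 h 13 min
Fri: 8:53 AM–8:24 PM = 11 h 31 min
Sat: 6:11 AM–5:50 PM = 11 h 39 min; less 45 min break → 10 h 54 min
Total: 10 h 13 min + 11 h 31 min + 10 h 54 min = 32 h 38 min.

32.63 hours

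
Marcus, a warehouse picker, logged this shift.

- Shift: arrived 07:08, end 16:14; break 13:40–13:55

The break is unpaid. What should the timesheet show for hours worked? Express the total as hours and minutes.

Shift: 07:08–16:14 = 9 h 6 min; less 15 min break → 8 h 51 min

8 h 51 min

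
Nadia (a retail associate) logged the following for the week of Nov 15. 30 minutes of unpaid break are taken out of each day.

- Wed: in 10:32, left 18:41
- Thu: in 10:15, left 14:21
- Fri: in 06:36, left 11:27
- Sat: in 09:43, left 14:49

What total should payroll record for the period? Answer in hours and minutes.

Wed: 10:32–18:41 = 8 h 9 min; less 30 min break → 7 h 39 min
Thu: 10:15–14:21 = 4 h 6 min; less 30 min break → 3 h 36 min
Fri: 06:36–11:27 = 4 h 51 min; less 30 min break → 4 h 21 min
Sat: 09:43–14:49 = 5 h 6 min; less 30 min break → 4 h 36 min
Total: 7 h 39 min + 3 h 36 min + 4 h 21 min + 4 h 36 min = 20 h 12 min.

20 h 12 min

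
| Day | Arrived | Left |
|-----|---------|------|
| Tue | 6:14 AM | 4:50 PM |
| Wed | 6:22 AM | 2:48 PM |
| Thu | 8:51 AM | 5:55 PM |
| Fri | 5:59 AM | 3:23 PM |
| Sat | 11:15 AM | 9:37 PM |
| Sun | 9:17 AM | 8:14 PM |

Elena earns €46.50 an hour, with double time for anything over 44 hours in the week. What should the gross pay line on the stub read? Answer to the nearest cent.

Tue: 6:14 AM–4:50 PM = 10 h 36 min
Wed: 6:22 AM–2:48 PM = 8 h 26 min
Thu: 8:51 AM–5:55 PM = 9 h 4 min
Fri: 5:59 AM–3:23 PM = 9 h 24 min
Sat: 11:15 AM–9:37 PM = 10 h 22 min
Sun: 9:17 AM–8:14 PM = 10 h 57 min
Total worked: 58 h 49 min = 3529 min.
Regular 44 h 0 min = 2640 min at €46.50/h; overtime 14 h 49 min = 889 min at €93.00/h.
Pay = (2640 × €46.50 + 889 × €93.00) ÷ 60 = €3423.95.

€3423.95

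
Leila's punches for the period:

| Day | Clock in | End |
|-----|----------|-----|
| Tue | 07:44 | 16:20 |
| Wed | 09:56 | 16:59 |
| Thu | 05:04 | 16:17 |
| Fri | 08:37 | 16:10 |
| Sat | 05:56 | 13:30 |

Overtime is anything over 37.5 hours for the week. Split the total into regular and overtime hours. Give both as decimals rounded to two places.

Tue: 07:44–16:20 = 8 h 36 min
Wed: 09:56–16:59 = 7 h 3 min
Thu: 05:04–16:17 = 11 h 13 min
Fri: 08:37–16:10 = 7 h 33 min
Sat: 05:56–13:30 = 7 h 34 min
Total worked: 41 h 59 min = 41.98 h.
Threshold 37.5 h → overtime 4 h 29 min, regular 37 h 30 min.

Regular 37.50 hours, overtime 4.48 hours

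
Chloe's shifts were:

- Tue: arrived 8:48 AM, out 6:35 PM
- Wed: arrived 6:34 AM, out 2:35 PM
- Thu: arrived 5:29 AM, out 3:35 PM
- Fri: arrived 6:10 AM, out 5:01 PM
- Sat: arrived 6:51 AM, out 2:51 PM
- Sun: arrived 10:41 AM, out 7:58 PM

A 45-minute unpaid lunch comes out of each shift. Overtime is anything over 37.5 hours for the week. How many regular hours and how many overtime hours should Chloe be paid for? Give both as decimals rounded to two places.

Tue: 8:48 AM–6:35 PM = 9 h 47 min; less 45 min break → 9 h 2 min
Wed: 6:34 AM–2:35 PM = 8 h 1 min; less 45 min break → 7 h 16 min
Thu: 5:29 AM–3:35 PM = 10 h 6 min; less 45 min break → 9 h 21 min
Fri: 6:10 AM–5:01 PM = 10 h 51 min; less 45 min break → 10 h 6 min
Sat: 6:51 AM–2:51 PM = 8 h 0 min; less 45 min break → 7 h 15 min
Sun: 10:41 AM–7:58 PM = 9 h 17 min; less 45 min break → 8 h 32 min
Total worked: 51 h 32 min = 51.53 h.
Threshold 37.5 h → overtime 14 h 2 min, regular 37 h 30 min.

Regular 37.50 hours, overtime 14.03 hours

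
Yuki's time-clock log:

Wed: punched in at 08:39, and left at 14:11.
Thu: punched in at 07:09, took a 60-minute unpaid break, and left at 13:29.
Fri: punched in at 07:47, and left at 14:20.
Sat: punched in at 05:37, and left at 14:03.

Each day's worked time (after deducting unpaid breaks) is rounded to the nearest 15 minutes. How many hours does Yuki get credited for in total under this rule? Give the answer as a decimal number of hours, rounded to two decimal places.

25.75 hours

Wed: 08:39–14:11 = 5 h 32 min → rounds to 5 h 30 min
Thu: 07:09–13:29 = 6 h 20 min − 60 min = 5 h 20 min → rounds to 5 h 15 min
Fri: 07:47–14:20 = 6 h 33 min → rounds to 6 h 30 min
Sat: 05:37–14:03 = 8 h 26 min → rounds to 8 h 30 min
Total credited: 25 h 45 min.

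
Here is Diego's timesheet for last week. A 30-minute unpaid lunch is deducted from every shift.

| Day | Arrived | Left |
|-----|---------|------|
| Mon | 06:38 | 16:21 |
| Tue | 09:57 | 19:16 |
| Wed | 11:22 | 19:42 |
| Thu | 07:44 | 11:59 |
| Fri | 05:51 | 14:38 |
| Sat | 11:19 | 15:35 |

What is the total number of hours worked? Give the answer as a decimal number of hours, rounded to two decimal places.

41.67 hours

Mon: 06:38–16:21 = 9 h 43 min; less 30 min break → 9 h 13 min
Tue: 09:57–19:16 = 9 h 19 min; less 30 min break → 8 h 49 min
Wed: 11:22–19:42 = 8 h 20 min; less 30 min break → 7 h 50 min
Thu: 07:44–11:59 = 4 h 15 min; less 30 min break → 3 h 45 min
Fri: 05:51–14:38 = 8 h 47 min; less 30 min break → 8 h 17 min
Sat: 11:19–15:35 = 4 h 16 min; less 30 min break → 3 h 46 min
Total: 9 h 13 min + 8 h 49 min + 7 h 50 min + 3 h 45 min + 8 h 17 min + 3 h 46 min = 41 h 40 min.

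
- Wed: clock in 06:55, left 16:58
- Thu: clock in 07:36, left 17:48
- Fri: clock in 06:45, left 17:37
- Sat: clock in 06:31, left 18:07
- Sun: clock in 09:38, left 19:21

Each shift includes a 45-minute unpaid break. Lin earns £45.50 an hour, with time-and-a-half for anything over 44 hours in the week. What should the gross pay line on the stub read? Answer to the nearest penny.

£2321.64

Wed: 06:55–16:58 = 10 h 3 min; less 45 min break → 9 h 18 min
Thu: 07:36–17:48 = 10 h 12 min; less 45 min break → 9 h 27 min
Fri: 06:45–17:37 = 10 h 52 min; less 45 min break → 10 h 7 min
Sat: 06:31–18:07 = 11 h 36 min; less 45 min break → 10 h 51 min
Sun: 09:38–19:21 = 9 h 43 min; less 45 min break → 8 h 58 min
Total worked: 48 h 41 min = 2921 min.
Regular 44 h 0 min = 2640 min at £45.50/h; overtime 4 h 41 min = 281 min at £68.25/h.
Pay = (2640 × £45.50 + 281 × £68.25) ÷ 60 = £2321.64.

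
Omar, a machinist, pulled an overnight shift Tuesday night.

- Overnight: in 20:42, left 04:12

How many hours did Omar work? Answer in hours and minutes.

7 h 30 min

Overnight: 20:42 → midnight = 3 h 18 min; midnight → 04:12 = 4 h 12 min; span 7 h 30 min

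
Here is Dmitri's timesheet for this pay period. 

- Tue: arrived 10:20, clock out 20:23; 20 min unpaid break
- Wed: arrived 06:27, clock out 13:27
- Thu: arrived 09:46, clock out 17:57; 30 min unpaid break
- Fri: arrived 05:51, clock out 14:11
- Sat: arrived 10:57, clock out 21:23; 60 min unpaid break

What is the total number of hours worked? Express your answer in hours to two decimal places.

42.17 hours

Tue: 10:20–20:23 = 10 h 3 min; less 20 min break → 9 h 43 min
Wed: 06:27–13:27 = 7 h 0 min
Thu: 09:46–17:57 = 8 h 11 min; less 30 min break → 7 h 41 min
Fri: 05:51–14:11 = 8 h 20 min
Sat: 10:57–21:23 = 10 h 26 min; less 60 min break → 9 h 26 min
Total: 9 h 43 min + 7 h 0 min + 7 h 41 min + 8 h 20 min + 9 h 26 min = 42 h 10 min.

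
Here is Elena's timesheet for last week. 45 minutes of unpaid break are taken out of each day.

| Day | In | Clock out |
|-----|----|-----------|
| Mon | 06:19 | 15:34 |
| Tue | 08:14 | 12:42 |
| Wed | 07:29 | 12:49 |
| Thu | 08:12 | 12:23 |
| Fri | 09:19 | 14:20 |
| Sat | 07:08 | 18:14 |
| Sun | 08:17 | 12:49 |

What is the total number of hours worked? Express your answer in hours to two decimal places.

Mon: 06:19–15:34 = 9 h 15 min; less 45 min break → 8 h 30 min
Tue: 08:14–12:42 = 4 h 28 min; less 45 min break → 3 h 43 min
Wed: 07:29–12:49 = 5 h 20 min; less 45 min break → 4 h 35 min
Thu: 08:12–12:23 = 4 h 11 min; less 45 min break → 3 h 26 min
Fri: 09:19–14:20 = 5 h 1 min; less 45 min break → 4 h 16 min
Sat: 07:08–18:14 = 11 h 6 min; less 45 min break → 10 h 21 min
Sun: 08:17–12:49 = 4 h 32 min; less 45 min break → 3 h 47 min
Total: 8 h 30 min + 3 h 43 min + 4 h 35 min + 3 h 26 min + 4 h 16 min + 10 h 21 min + 3 h 47 min = 38 h 38 min.

38.63 hours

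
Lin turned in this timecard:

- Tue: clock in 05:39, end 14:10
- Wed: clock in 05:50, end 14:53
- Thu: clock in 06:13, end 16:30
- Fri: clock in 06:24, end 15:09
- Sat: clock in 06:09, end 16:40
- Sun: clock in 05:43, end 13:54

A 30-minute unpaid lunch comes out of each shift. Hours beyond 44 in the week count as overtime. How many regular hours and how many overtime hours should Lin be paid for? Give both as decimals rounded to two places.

Regular 44.00 hours, overtime 8.30 hours

Tue: 05:39–14:10 = 8 h 31 min; less 30 min break → 8 h 1 min
Wed: 05:50–14:53 = 9 h 3 min; less 30 min break → 8 h 33 min
Thu: 06:13–16:30 = 10 h 17 min; less 30 min break → 9 h 47 min
Fri: 06:24–15:09 = 8 h 45 min; less 30 min break → 8 h 15 min
Sat: 06:09–16:40 = 10 h 31 min; less 30 min break → 10 h 1 min
Sun: 05:43–13:54 = 8 h 11 min; less 30 min break → 7 h 41 min
Total worked: 52 h 18 min = 52.30 h.
Threshold 44 h → overtime 8 h 18 min, regular 44 h 0 min.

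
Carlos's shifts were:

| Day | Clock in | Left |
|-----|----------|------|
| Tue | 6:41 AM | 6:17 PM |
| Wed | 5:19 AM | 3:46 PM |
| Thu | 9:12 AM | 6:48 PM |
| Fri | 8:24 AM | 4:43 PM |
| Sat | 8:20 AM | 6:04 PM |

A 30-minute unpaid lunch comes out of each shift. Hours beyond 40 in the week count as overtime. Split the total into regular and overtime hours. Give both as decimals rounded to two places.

Regular 40.00 hours, overtime 7.20 hours

Tue: 6:41 AM–6:17 PM = 11 h 36 min; less 30 min break → 11 h 6 min
Wed: 5:19 AM–3:46 PM = 10 h 27 min; less 30 min break → 9 h 57 min
Thu: 9:12 AM–6:48 PM = 9 h 36 min; less 30 min break → 9 h 6 min
Fri: 8:24 AM–4:43 PM = 8 h 19 min; less 30 min break → 7 h 49 min
Sat: 8:20 AM–6:04 PM = 9 h 44 min; less 30 min break → 9 h 14 min
Total worked: 47 h 12 min = 47.20 h.
Threshold 40 h → overtime 7 h 12 min, regular 40 h 0 min.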